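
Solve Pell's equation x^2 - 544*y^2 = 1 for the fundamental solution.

(x, y) = (2449, 105)

First expand sqrt(544) as a continued fraction. With x_i = (sqrt(544) + m_i)/d_i and (m_0, d_0) = (0, 1): a_0 = floor(sqrt(544)) = 23, since 23^2 = 529 <= 544 < 576 = 24^2.
Iterate m_{i+1} = d_i*a_i - m_i, d_{i+1} = (544 - m_{i+1}^2)/d_i, a_{i+1} = floor((a_0 + m_{i+1})/d_{i+1}):
  m_1 = 1*23 - 0 = 23, d_1 = (544 - 23^2)/1 = 15/1 = 15, a_1 = floor((23 + 23)/15) = 3.
  m_2 = 15*3 - 23 = 22, d_2 = (544 - 22^2)/15 = 60/15 = 4, a_2 = floor((23 + 22)/4) = 11.
  m_3 = 4*11 - 22 = 22, d_3 = (544 - 22^2)/4 = 60/4 = 15, a_3 = floor((23 + 22)/15) = 3.
  m_4 = 15*3 - 22 = 23, d_4 = (544 - 23^2)/15 = 15/15 = 1, a_4 = floor((23 + 23)/1) = 46.
  m_5 = 1*46 - 23 = 23, d_5 = (544 - 23^2)/1 = 15/1 = 15: (m_5, d_5) = (m_1, d_1) = (23, 15), so from here the quotients repeat a_1, ..., a_4; the period length is 4.
So sqrt(544) = [23; (3, 11, 3, 46)] with period length k = 4.
k is even, so the fundamental solution of x^2 - 544y^2 = 1 is (p_{k-1}, q_{k-1}) = (p_3, q_3); compute convergents through index 3.
Convergents (p_i = a_i*p_{i-1} + p_{i-2}, q_i = a_i*q_{i-1} + q_{i-2} with p_{-2}=0, p_{-1}=1, q_{-2}=1, q_{-1}=0):
  i=0: a_0=23, p_0 = 23*1 + 0 = 23, q_0 = 23*0 + 1 = 1.
  i=1: a_1=3, p_1 = 3*23 + 1 = 70, q_1 = 3*1 + 0 = 3.
  i=2: a_2=11, p_2 = 11*70 + 23 = 793, q_2 = 11*3 + 1 = 34.
  i=3: a_3=3, p_3 = 3*793 + 70 = 2449, q_3 = 3*34 + 3 = 105.
Check: 2449^2 - 544*105^2 = 5997601 - 5997600 = 1, so (x, y) = (2449, 105) solves the equation, and by the theorem it is the least positive solution.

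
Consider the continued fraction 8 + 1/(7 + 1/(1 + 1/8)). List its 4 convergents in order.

8/1, 57/7, 65/8, 577/71

Using the convergent recurrence p_i = a_i*p_{i-1} + p_{i-2}, q_i = a_i*q_{i-1} + q_{i-2} with p_{-2}=0, p_{-1}=1, q_{-2}=1, q_{-1}=0:
  i=0: a_0=8, p_0 = 8*1 + 0 = 8, q_0 = 8*0 + 1 = 1.
  i=1: a_1=7, p_1 = 7*8 + 1 = 57, q_1 = 7*1 + 0 = 7.
  i=2: a_2=1, p_2 = 1*57 + 8 = 65, q_2 = 1*7 + 1 = 8.
  i=3: a_3=8, p_3 = 8*65 + 57 = 577, q_3 = 8*8 + 7 = 71.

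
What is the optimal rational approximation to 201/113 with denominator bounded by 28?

16/9

Expand x = 201/113 as a continued fraction with the Euclidean algorithm:
  201 = 1*113 + 88, so a_0 = 1.
  113 = 1*88 + 25, so a_1 = 1.
  88 = 3*25 + 13, so a_2 = 3.
  25 = 1*13 + 12, so a_3 = 1.
  13 = 1*12 + 1, so a_4 = 1.
  12 = 12*1 + 0, so a_5 = 12.
so x = [1; 1, 3, 1, 1, 12].
Convergents (p_i = a_i*p_{i-1} + p_{i-2}, q_i = a_i*q_{i-1} + q_{i-2} with p_{-2}=0, p_{-1}=1, q_{-2}=1, q_{-1}=0), until the denominator exceeds 28:
  i=0: a_0=1, p_0 = 1*1 + 0 = 1, q_0 = 1*0 + 1 = 1.
  i=1: a_1=1, p_1 = 1*1 + 1 = 2, q_1 = 1*1 + 0 = 1.
  i=2: a_2=3, p_2 = 3*2 + 1 = 7, q_2 = 3*1 + 1 = 4.
  i=3: a_3=1, p_3 = 1*7 + 2 = 9, q_3 = 1*4 + 1 = 5.
  i=4: a_4=1, p_4 = 1*9 + 7 = 16, q_4 = 1*5 + 4 = 9.
  i=5: a_5=12, p_5 = 12*16 + 9 = 201, q_5 = 12*9 + 5 = 113.
q_5 = 113 > 28, so the last convergent with denominator <= 28 is p_4/q_4 = 16/9.
The closest fraction with denominator <= 28 is either p_4/q_4 or the intermediate fraction (k*p_4 + p_3)/(k*q_4 + q_3) with the largest k >= 1 whose denominator stays <= 28; these approach x as k grows, and every other convergent or intermediate fraction in range is farther away.
Largest k: floor((28 - q_3)/q_4) = floor((28 - 5)/9) = 2.
That gives (2*16 + 9)/(2*9 + 5) = 41/23.
Compare the errors: |x - 16/9| = |201*9 - 16*113|/(113*9) = 1/1017, and |x - 41/23| = |201*23 - 41*113|/(113*23) = 10/2599.
Cross-multiplying, 1*2599 = 2599 < 10170 = 10*1017, so 1/1017 is smaller: the convergent 16/9 is closer to x than 41/23.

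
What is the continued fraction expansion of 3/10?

[0; 3, 3]

Run the Euclidean algorithm on 3 and 10; the successive quotients are the partial quotients a_0, a_1, ... (each step inverts the fractional part left over by the previous one):
  3 = 0*10 + 3, so a_0 = 0.
  10 = 3*3 + 1, so a_1 = 3.
  3 = 3*1 + 0, so a_2 = 3.
The remainder reaches 0 after 3 divisions, so the expansion has 3 partial quotients, read off in order.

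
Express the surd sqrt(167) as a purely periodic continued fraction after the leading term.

[12; (1, 11, 1, 24)]

Write x_i = (sqrt(167) + m_i)/d_i with (m_0, d_0) = (0, 1). a_0 = floor(sqrt(167)) = 12, since 12^2 = 144 <= 167 < 169 = 13^2.
Iterate m_{i+1} = d_i*a_i - m_i, d_{i+1} = (167 - m_{i+1}^2)/d_i, a_{i+1} = floor((a_0 + m_{i+1})/d_{i+1}):
  m_1 = 1*12 - 0 = 12, d_1 = (167 - 12^2)/1 = 23/1 = 23, a_1 = floor((12 + 12)/23) = 1.
  m_2 = 23*1 - 12 = 11, d_2 = (167 - 11^2)/23 = 46/23 = 2, a_2 = floor((12 + 11)/2) = 11.
  m_3 = 2*11 - 11 = 11, d_3 = (167 - 11^2)/2 = 46/2 = 23, a_3 = floor((12 + 11)/23) = 1.
  m_4 = 23*1 - 11 = 12, d_4 = (167 - 12^2)/23 = 23/23 = 1, a_4 = floor((12 + 12)/1) = 24.
  m_5 = 1*24 - 12 = 12, d_5 = (167 - 12^2)/1 = 23/1 = 23: (m_5, d_5) = (m_1, d_1) = (12, 23), so from here the quotients repeat a_1, ..., a_4; the period length is 4.
Hence the expansion of sqrt(167) is a_0 = 12 followed by the repeating block 1, 11, 1, 24 (period 4).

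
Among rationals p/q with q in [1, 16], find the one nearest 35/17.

Expand x = 35/17 as a continued fraction with the Euclidean algorithm:
  35 = 2*17 + 1, so a_0 = 2.
  17 = 17*1 + 0, so a_1 = 17.
so x = [2; 17].
Convergents (p_i = a_i*p_{i-1} + p_{i-2}, q_i = a_i*q_{i-1} + q_{i-2} with p_{-2}=0, p_{-1}=1, q_{-2}=1, q_{-1}=0), until the denominator exceeds 16:
  i=0: a_0=2, p_0 = 2*1 + 0 = 2, q_0 = 2*0 + 1 = 1.
  i=1: a_1=17, p_1 = 17*2 + 1 = 35, q_1 = 17*1 + 0 = 17.
q_1 = 17 > 16, so the last convergent with denominator <= 16 is p_0/q_0 = 2/1.
The closest fraction with denominator <= 16 is either p_0/q_0 or the intermediate fraction (k*p_0 + p_{-1})/(k*q_0 + q_{-1}) with the largest k >= 1 whose denominator stays <= 16; these approach x as k grows, and every other convergent or intermediate fraction in range is farther away.
Largest k: floor((16 - q_{-1})/q_0) = floor((16 - 0)/1) = 16 (using the seeds p_{-1} = 1, q_{-1} = 0).
That gives (16*2 + 1)/(16*1 + 0) = 33/16.
Compare the errors: |x - 2/1| = |35*1 - 2*17|/(17*1) = 1/17, and |x - 33/16| = |35*16 - 33*17|/(17*16) = 1/272.
Cross-multiplying, 1*17 = 17 < 272 = 1*272, so 1/272 is smaller: the intermediate fraction 33/16 is closer to x than 2/1.

33/16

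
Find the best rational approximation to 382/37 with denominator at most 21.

196/19

Expand x = 382/37 as a continued fraction with the Euclidean algorithm:
  382 = 10*37 + 12, so a_0 = 10.
  37 = 3*12 + 1, so a_1 = 3.
  12 = 12*1 + 0, so a_2 = 12.
so x = [10; 3, 12].
Convergents (p_i = a_i*p_{i-1} + p_{i-2}, q_i = a_i*q_{i-1} + q_{i-2} with p_{-2}=0, p_{-1}=1, q_{-2}=1, q_{-1}=0), until the denominator exceeds 21:
  i=0: a_0=10, p_0 = 10*1 + 0 = 10, q_0 = 10*0 + 1 = 1.
  i=1: a_1=3, p_1 = 3*10 + 1 = 31, q_1 = 3*1 + 0 = 3.
  i=2: a_2=12, p_2 = 12*31 + 10 = 382, q_2 = 12*3 + 1 = 37.
q_2 = 37 > 21, so the last convergent with denominator <= 21 is p_1/q_1 = 31/3.
The closest fraction with denominator <= 21 is either p_1/q_1 or the intermediate fraction (k*p_1 + p_0)/(k*q_1 + q_0) with the largest k >= 1 whose denominator stays <= 21; these approach x as k grows, and every other convergent or intermediate fraction in range is farther away.
Largest k: floor((21 - q_0)/q_1) = floor((21 - 1)/3) = 6.
That gives (6*31 + 10)/(6*3 + 1) = 196/19.
Compare the errors: |x - 31/3| = |382*3 - 31*37|/(37*3) = 1/111, and |x - 196/19| = |382*19 - 196*37|/(37*19) = 6/703.
Cross-multiplying, 6*111 = 666 < 703 = 1*703, so 6/703 is smaller: the intermediate fraction 196/19 is closer to x than 31/3.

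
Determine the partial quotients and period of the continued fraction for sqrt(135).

Write x_i = (sqrt(135) + m_i)/d_i with (m_0, d_0) = (0, 1). a_0 = floor(sqrt(135)) = 11, since 11^2 = 121 <= 135 < 144 = 12^2.
Iterate m_{i+1} = d_i*a_i - m_i, d_{i+1} = (135 - m_{i+1}^2)/d_i, a_{i+1} = floor((a_0 + m_{i+1})/d_{i+1}):
  m_1 = 1*11 - 0 = 11, d_1 = (135 - 11^2)/1 = 14/1 = 14, a_1 = floor((11 + 11)/14) = 1.
  m_2 = 14*1 - 11 = 3, d_2 = (135 - 3^2)/14 = 126/14 = 9, a_2 = floor((11 + 3)/9) = 1.
  m_3 = 9*1 - 3 = 6, d_3 = (135 - 6^2)/9 = 99/9 = 11, a_3 = floor((11 + 6)/11) = 1.
  m_4 = 11*1 - 6 = 5, d_4 = (135 - 5^2)/11 = 110/11 = 10, a_4 = floor((11 + 5)/10) = 1.
  m_5 = 10*1 - 5 = 5, d_5 = (135 - 5^2)/10 = 110/10 = 11, a_5 = floor((11 + 5)/11) = 1.
  m_6 = 11*1 - 5 = 6, d_6 = (135 - 6^2)/11 = 99/11 = 9, a_6 = floor((11 + 6)/9) = 1.
  m_7 = 9*1 - 6 = 3, d_7 = (135 - 3^2)/9 = 126/9 = 14, a_7 = floor((11 + 3)/14) = 1.
  m_8 = 14*1 - 3 = 11, d_8 = (135 - 11^2)/14 = 14/14 = 1, a_8 = floor((11 + 11)/1) = 22.
  m_9 = 1*22 - 11 = 11, d_9 = (135 - 11^2)/1 = 14/1 = 14: (m_9, d_9) = (m_1, d_1) = (11, 14), so from here the quotients repeat a_1, ..., a_8; the period length is 8.
Hence the expansion of sqrt(135) is a_0 = 11 followed by the repeating block 1, 1, 1, 1, 1, 1, 1, 22 (period 8).

[11; (1, 1, 1, 1, 1, 1, 1, 22)]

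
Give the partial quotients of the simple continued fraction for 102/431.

[0; 4, 4, 2, 3, 3]

Run the Euclidean algorithm on 102 and 431; the successive quotients are the partial quotients a_0, a_1, ... (each step inverts the fractional part left over by the previous one):
  102 = 0*431 + 102, so a_0 = 0.
  431 = 4*102 + 23, so a_1 = 4.
  102 = 4*23 + 10, so a_2 = 4.
  23 = 2*10 + 3, so a_3 = 2.
  10 = 3*3 + 1, so a_4 = 3.
  3 = 3*1 + 0, so a_5 = 3.
The remainder reaches 0 after 6 divisions, so the expansion has 6 partial quotients, read off in order.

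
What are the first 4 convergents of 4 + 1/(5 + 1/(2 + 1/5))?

4/1, 21/5, 46/11, 251/60

Using the convergent recurrence p_i = a_i*p_{i-1} + p_{i-2}, q_i = a_i*q_{i-1} + q_{i-2} with p_{-2}=0, p_{-1}=1, q_{-2}=1, q_{-1}=0:
  i=0: a_0=4, p_0 = 4*1 + 0 = 4, q_0 = 4*0 + 1 = 1.
  i=1: a_1=5, p_1 = 5*4 + 1 = 21, q_1 = 5*1 + 0 = 5.
  i=2: a_2=2, p_2 = 2*21 + 4 = 46, q_2 = 2*5 + 1 = 11.
  i=3: a_3=5, p_3 = 5*46 + 21 = 251, q_3 = 5*11 + 5 = 60.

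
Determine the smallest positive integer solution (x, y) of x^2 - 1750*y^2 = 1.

First expand sqrt(1750) as a continued fraction. With x_i = (sqrt(1750) + m_i)/d_i and (m_0, d_0) = (0, 1): a_0 = floor(sqrt(1750)) = 41, since 41^2 = 1681 <= 1750 < 1764 = 42^2.
Iterate m_{i+1} = d_i*a_i - m_i, d_{i+1} = (1750 - m_{i+1}^2)/d_i, a_{i+1} = floor((a_0 + m_{i+1})/d_{i+1}):
  m_1 = 1*41 - 0 = 41, d_1 = (1750 - 41^2)/1 = 69/1 = 69, a_1 = floor((41 + 41)/69) = 1.
  m_2 = 69*1 - 41 = 28, d_2 = (1750 - 28^2)/69 = 966/69 = 14, a_2 = floor((41 + 28)/14) = 4.
  m_3 = 14*4 - 28 = 28, d_3 = (1750 - 28^2)/14 = 966/14 = 69, a_3 = floor((41 + 28)/69) = 1.
  m_4 = 69*1 - 28 = 41, d_4 = (1750 - 41^2)/69 = 69/69 = 1, a_4 = floor((41 + 41)/1) = 82.
  m_5 = 1*82 - 41 = 41, d_5 = (1750 - 41^2)/1 = 69/1 = 69: (m_5, d_5) = (m_1, d_1) = (41, 69), so from here the quotients repeat a_1, ..., a_4; the period length is 4.
So sqrt(1750) = [41; (1, 4, 1, 82)] with period length k = 4.
k is even, so the fundamental solution of x^2 - 1750y^2 = 1 is (p_{k-1}, q_{k-1}) = (p_3, q_3); compute convergents through index 3.
Convergents (p_i = a_i*p_{i-1} + p_{i-2}, q_i = a_i*q_{i-1} + q_{i-2} with p_{-2}=0, p_{-1}=1, q_{-2}=1, q_{-1}=0):
  i=0: a_0=41, p_0 = 41*1 + 0 = 41, q_0 = 41*0 + 1 = 1.
  i=1: a_1=1, p_1 = 1*41 + 1 = 42, q_1 = 1*1 + 0 = 1.
  i=2: a_2=4, p_2 = 4*42 + 41 = 209, q_2 = 4*1 + 1 = 5.
  i=3: a_3=1, p_3 = 1*209 + 42 = 251, q_3 = 1*5 + 1 = 6.
Check: 251^2 - 1750*6^2 = 63001 - 63000 = 1, so (x, y) = (251, 6) solves the equation, and by the theorem it is the least positive solution.

(x, y) = (251, 6)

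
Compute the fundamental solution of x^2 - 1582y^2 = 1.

First expand sqrt(1582) as a continued fraction. With x_i = (sqrt(1582) + m_i)/d_i and (m_0, d_0) = (0, 1): a_0 = floor(sqrt(1582)) = 39, since 39^2 = 1521 <= 1582 < 1600 = 40^2.
Iterate m_{i+1} = d_i*a_i - m_i, d_{i+1} = (1582 - m_{i+1}^2)/d_i, a_{i+1} = floor((a_0 + m_{i+1})/d_{i+1}):
  m_1 = 1*39 - 0 = 39, d_1 = (1582 - 39^2)/1 = 61/1 = 61, a_1 = floor((39 + 39)/61) = 1.
  m_2 = 61*1 - 39 = 22, d_2 = (1582 - 22^2)/61 = 1098/61 = 18, a_2 = floor((39 + 22)/18) = 3.
  m_3 = 18*3 - 22 = 32, d_3 = (1582 - 32^2)/18 = 558/18 = 31, a_3 = floor((39 + 32)/31) = 2.
  m_4 = 31*2 - 32 = 30, d_4 = (1582 - 30^2)/31 = 682/31 = 22, a_4 = floor((39 + 30)/22) = 3.
  m_5 = 22*3 - 30 = 36, d_5 = (1582 - 36^2)/22 = 286/22 = 13, a_5 = floor((39 + 36)/13) = 5.
  m_6 = 13*5 - 36 = 29, d_6 = (1582 - 29^2)/13 = 741/13 = 57, a_6 = floor((39 + 29)/57) = 1.
  m_7 = 57*1 - 29 = 28, d_7 = (1582 - 28^2)/57 = 798/57 = 14, a_7 = floor((39 + 28)/14) = 4.
  m_8 = 14*4 - 28 = 28, d_8 = (1582 - 28^2)/14 = 798/14 = 57, a_8 = floor((39 + 28)/57) = 1.
  m_9 = 57*1 - 28 = 29, d_9 = (1582 - 29^2)/57 = 741/57 = 13, a_9 = floor((39 + 29)/13) = 5.
  m_10 = 13*5 - 29 = 36, d_10 = (1582 - 36^2)/13 = 286/13 = 22, a_10 = floor((39 + 36)/22) = 3.
  m_11 = 22*3 - 36 = 30, d_11 = (1582 - 30^2)/22 = 682/22 = 31, a_11 = floor((39 + 30)/31) = 2.
  m_12 = 31*2 - 30 = 32, d_12 = (1582 - 32^2)/31 = 558/31 = 18, a_12 = floor((39 + 32)/18) = 3.
  m_13 = 18*3 - 32 = 22, d_13 = (1582 - 22^2)/18 = 1098/18 = 61, a_13 = floor((39 + 22)/61) = 1.
  m_14 = 61*1 - 22 = 39, d_14 = (1582 - 39^2)/61 = 61/61 = 1, a_14 = floor((39 + 39)/1) = 78.
  m_15 = 1*78 - 39 = 39, d_15 = (1582 - 39^2)/1 = 61/1 = 61: (m_15, d_15) = (m_1, d_1) = (39, 61), so from here the quotients repeat a_1, ..., a_14; the period length is 14.
So sqrt(1582) = [39; (1, 3, 2, 3, 5, 1, 4, 1, 5, 3, 2, 3, 1, 78)] with period length k = 14.
k is even, so the fundamental solution of x^2 - 1582y^2 = 1 is (p_{k-1}, q_{k-1}) = (p_13, q_13); compute convergents through index 13.
Convergents (p_i = a_i*p_{i-1} + p_{i-2}, q_i = a_i*q_{i-1} + q_{i-2} with p_{-2}=0, p_{-1}=1, q_{-2}=1, q_{-1}=0):
  i=0: a_0=39, p_0 = 39*1 + 0 = 39, q_0 = 39*0 + 1 = 1.
  i=1: a_1=1, p_1 = 1*39 + 1 = 40, q_1 = 1*1 + 0 = 1.
  i=2: a_2=3, p_2 = 3*40 + 39 = 159, q_2 = 3*1 + 1 = 4.
  i=3: a_3=2, p_3 = 2*159 + 40 = 358, q_3 = 2*4 + 1 = 9.
  i=4: a_4=3, p_4 = 3*358 + 159 = 1233, q_4 = 3*9 + 4 = 31.
  i=5: a_5=5, p_5 = 5*1233 + 358 = 6523, q_5 = 5*31 + 9 = 164.
  i=6: a_6=1, p_6 = 1*6523 + 1233 = 7756, q_6 = 1*164 + 31 = 195.
  i=7: a_7=4, p_7 = 4*7756 + 6523 = 37547, q_7 = 4*195 + 164 = 944.
  i=8: a_8=1, p_8 = 1*37547 + 7756 = 45303, q_8 = 1*944 + 195 = 1139.
  i=9: a_9=5, p_9 = 5*45303 + 37547 = 264062, q_9 = 5*1139 + 944 = 6639.
  i=10: a_10=3, p_10 = 3*264062 + 45303 = 837489, q_10 = 3*6639 + 1139 = 21056.
  i=11: a_11=2, p_11 = 2*837489 + 264062 = 1939040, q_11 = 2*21056 + 6639 = 48751.
  i=12: a_12=3, p_12 = 3*1939040 + 837489 = 6654609, q_12 = 3*48751 + 21056 = 167309.
  i=13: a_13=1, p_13 = 1*6654609 + 1939040 = 8593649, q_13 = 1*167309 + 48751 = 216060.
Check: 8593649^2 - 1582*216060^2 = 73850803135201 - 73850803135200 = 1, so (x, y) = (8593649, 216060) solves the equation, and by the theorem it is the least positive solution.

(x, y) = (8593649, 216060)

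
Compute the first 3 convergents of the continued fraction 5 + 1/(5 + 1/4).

Using the convergent recurrence p_i = a_i*p_{i-1} + p_{i-2}, q_i = a_i*q_{i-1} + q_{i-2} with p_{-2}=0, p_{-1}=1, q_{-2}=1, q_{-1}=0:
  i=0: a_0=5, p_0 = 5*1 + 0 = 5, q_0 = 5*0 + 1 = 1.
  i=1: a_1=5, p_1 = 5*5 + 1 = 26, q_1 = 5*1 + 0 = 5.
  i=2: a_2=4, p_2 = 4*26 + 5 = 109, q_2 = 4*5 + 1 = 21.

5/1, 26/5, 109/21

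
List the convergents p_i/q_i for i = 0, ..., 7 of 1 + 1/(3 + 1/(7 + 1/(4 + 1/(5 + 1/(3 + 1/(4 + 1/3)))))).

Using the convergent recurrence p_i = a_i*p_{i-1} + p_{i-2}, q_i = a_i*q_{i-1} + q_{i-2} with p_{-2}=0, p_{-1}=1, q_{-2}=1, q_{-1}=0:
  i=0: a_0=1, p_0 = 1*1 + 0 = 1, q_0 = 1*0 + 1 = 1.
  i=1: a_1=3, p_1 = 3*1 + 1 = 4, q_1 = 3*1 + 0 = 3.
  i=2: a_2=7, p_2 = 7*4 + 1 = 29, q_2 = 7*3 + 1 = 22.
  i=3: a_3=4, p_3 = 4*29 + 4 = 120, q_3 = 4*22 + 3 = 91.
  i=4: a_4=5, p_4 = 5*120 + 29 = 629, q_4 = 5*91 + 22 = 477.
  i=5: a_5=3, p_5 = 3*629 + 120 = 2007, q_5 = 3*477 + 91 = 1522.
  i=6: a_6=4, p_6 = 4*2007 + 629 = 8657, q_6 = 4*1522 + 477 = 6565.
  i=7: a_7=3, p_7 = 3*8657 + 2007 = 27978, q_7 = 3*6565 + 1522 = 21217.

1/1, 4/3, 29/22, 120/91, 629/477, 2007/1522, 8657/6565, 27978/21217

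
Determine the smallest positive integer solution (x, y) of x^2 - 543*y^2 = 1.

First expand sqrt(543) as a continued fraction. With x_i = (sqrt(543) + m_i)/d_i and (m_0, d_0) = (0, 1): a_0 = floor(sqrt(543)) = 23, since 23^2 = 529 <= 543 < 576 = 24^2.
Iterate m_{i+1} = d_i*a_i - m_i, d_{i+1} = (543 - m_{i+1}^2)/d_i, a_{i+1} = floor((a_0 + m_{i+1})/d_{i+1}):
  m_1 = 1*23 - 0 = 23, d_1 = (543 - 23^2)/1 = 14/1 = 14, a_1 = floor((23 + 23)/14) = 3.
  m_2 = 14*3 - 23 = 19, d_2 = (543 - 19^2)/14 = 182/14 = 13, a_2 = floor((23 + 19)/13) = 3.
  m_3 = 13*3 - 19 = 20, d_3 = (543 - 20^2)/13 = 143/13 = 11, a_3 = floor((23 + 20)/11) = 3.
  m_4 = 11*3 - 20 = 13, d_4 = (543 - 13^2)/11 = 374/11 = 34, a_4 = floor((23 + 13)/34) = 1.
  m_5 = 34*1 - 13 = 21, d_5 = (543 - 21^2)/34 = 102/34 = 3, a_5 = floor((23 + 21)/3) = 14.
  m_6 = 3*14 - 21 = 21, d_6 = (543 - 21^2)/3 = 102/3 = 34, a_6 = floor((23 + 21)/34) = 1.
  m_7 = 34*1 - 21 = 13, d_7 = (543 - 13^2)/34 = 374/34 = 11, a_7 = floor((23 + 13)/11) = 3.
  m_8 = 11*3 - 13 = 20, d_8 = (543 - 20^2)/11 = 143/11 = 13, a_8 = floor((23 + 20)/13) = 3.
  m_9 = 13*3 - 20 = 19, d_9 = (543 - 19^2)/13 = 182/13 = 14, a_9 = floor((23 + 19)/14) = 3.
  m_10 = 14*3 - 19 = 23, d_10 = (543 - 23^2)/14 = 14/14 = 1, a_10 = floor((23 + 23)/1) = 46.
  m_11 = 1*46 - 23 = 23, d_11 = (543 - 23^2)/1 = 14/1 = 14: (m_11, d_11) = (m_1, d_1) = (23, 14), so from here the quotients repeat a_1, ..., a_10; the period length is 10.
So sqrt(543) = [23; (3, 3, 3, 1, 14, 1, 3, 3, 3, 46)] with period length k = 10.
k is even, so the fundamental solution of x^2 - 543y^2 = 1 is (p_{k-1}, q_{k-1}) = (p_9, q_9); compute convergents through index 9.
Convergents (p_i = a_i*p_{i-1} + p_{i-2}, q_i = a_i*q_{i-1} + q_{i-2} with p_{-2}=0, p_{-1}=1, q_{-2}=1, q_{-1}=0):
  i=0: a_0=23, p_0 = 23*1 + 0 = 23, q_0 = 23*0 + 1 = 1.
  i=1: a_1=3, p_1 = 3*23 + 1 = 70, q_1 = 3*1 + 0 = 3.
  i=2: a_2=3, p_2 = 3*70 + 23 = 233, q_2 = 3*3 + 1 = 10.
  i=3: a_3=3, p_3 = 3*233 + 70 = 769, q_3 = 3*10 + 3 = 33.
  i=4: a_4=1, p_4 = 1*769 + 233 = 1002, q_4 = 1*33 + 10 = 43.
  i=5: a_5=14, p_5 = 14*1002 + 769 = 14797, q_5 = 14*43 + 33 = 635.
  i=6: a_6=1, p_6 = 1*14797 + 1002 = 15799, q_6 = 1*635 + 43 = 678.
  i=7: a_7=3, p_7 = 3*15799 + 14797 = 62194, q_7 = 3*678 + 635 = 2669.
  i=8: a_8=3, p_8 = 3*62194 + 15799 = 202381, q_8 = 3*2669 + 678 = 8685.
  i=9: a_9=3, p_9 = 3*202381 + 62194 = 669337, q_9 = 3*8685 + 2669 = 28724.
Check: 669337^2 - 543*28724^2 = 448012019569 - 448012019568 = 1, so (x, y) = (669337, 28724) solves the equation, and by the theorem it is the least positive solution.

(x, y) = (669337, 28724)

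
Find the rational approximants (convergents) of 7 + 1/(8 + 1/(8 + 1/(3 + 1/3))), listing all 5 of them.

Using the convergent recurrence p_i = a_i*p_{i-1} + p_{i-2}, q_i = a_i*q_{i-1} + q_{i-2} with p_{-2}=0, p_{-1}=1, q_{-2}=1, q_{-1}=0:
  i=0: a_0=7, p_0 = 7*1 + 0 = 7, q_0 = 7*0 + 1 = 1.
  i=1: a_1=8, p_1 = 8*7 + 1 = 57, q_1 = 8*1 + 0 = 8.
  i=2: a_2=8, p_2 = 8*57 + 7 = 463, q_2 = 8*8 + 1 = 65.
  i=3: a_3=3, p_3 = 3*463 + 57 = 1446, q_3 = 3*65 + 8 = 203.
  i=4: a_4=3, p_4 = 3*1446 + 463 = 4801, q_4 = 3*203 + 65 = 674.

7/1, 57/8, 463/65, 1446/203, 4801/674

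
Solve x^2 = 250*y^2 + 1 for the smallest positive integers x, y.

First expand sqrt(250) as a continued fraction. With x_i = (sqrt(250) + m_i)/d_i and (m_0, d_0) = (0, 1): a_0 = floor(sqrt(250)) = 15, since 15^2 = 225 <= 250 < 256 = 16^2.
Iterate m_{i+1} = d_i*a_i - m_i, d_{i+1} = (250 - m_{i+1}^2)/d_i, a_{i+1} = floor((a_0 + m_{i+1})/d_{i+1}):
  m_1 = 1*15 - 0 = 15, d_1 = (250 - 15^2)/1 = 25/1 = 25, a_1 = floor((15 + 15)/25) = 1.
  m_2 = 25*1 - 15 = 10, d_2 = (250 - 10^2)/25 = 150/25 = 6, a_2 = floor((15 + 10)/6) = 4.
  m_3 = 6*4 - 10 = 14, d_3 = (250 - 14^2)/6 = 54/6 = 9, a_3 = floor((15 + 14)/9) = 3.
  m_4 = 9*3 - 14 = 13, d_4 = (250 - 13^2)/9 = 81/9 = 9, a_4 = floor((15 + 13)/9) = 3.
  m_5 = 9*3 - 13 = 14, d_5 = (250 - 14^2)/9 = 54/9 = 6, a_5 = floor((15 + 14)/6) = 4.
  m_6 = 6*4 - 14 = 10, d_6 = (250 - 10^2)/6 = 150/6 = 25, a_6 = floor((15 + 10)/25) = 1.
  m_7 = 25*1 - 10 = 15, d_7 = (250 - 15^2)/25 = 25/25 = 1, a_7 = floor((15 + 15)/1) = 30.
  m_8 = 1*30 - 15 = 15, d_8 = (250 - 15^2)/1 = 25/1 = 25: (m_8, d_8) = (m_1, d_1) = (15, 25), so from here the quotients repeat a_1, ..., a_7; the period length is 7.
So sqrt(250) = [15; (1, 4, 3, 3, 4, 1, 30)] with period length k = 7.
k is odd, so (p_{k-1}, q_{k-1}) only solves x^2 - 250y^2 = -1 and the fundamental solution of x^2 - 250y^2 = 1 is (p_{2k-1}, q_{2k-1}) = (p_13, q_13); compute convergents through index 13, running through the period twice.
Convergents (p_i = a_i*p_{i-1} + p_{i-2}, q_i = a_i*q_{i-1} + q_{i-2} with p_{-2}=0, p_{-1}=1, q_{-2}=1, q_{-1}=0):
  i=0: a_0=15, p_0 = 15*1 + 0 = 15, q_0 = 15*0 + 1 = 1.
  i=1: a_1=1, p_1 = 1*15 + 1 = 16, q_1 = 1*1 + 0 = 1.
  i=2: a_2=4, p_2 = 4*16 + 15 = 79, q_2 = 4*1 + 1 = 5.
  i=3: a_3=3, p_3 = 3*79 + 16 = 253, q_3 = 3*5 + 1 = 16.
  i=4: a_4=3, p_4 = 3*253 + 79 = 838, q_4 = 3*16 + 5 = 53.
  i=5: a_5=4, p_5 = 4*838 + 253 = 3605, q_5 = 4*53 + 16 = 228.
  i=6: a_6=1, p_6 = 1*3605 + 838 = 4443, q_6 = 1*228 + 53 = 281.
  i=7: a_7=30, p_7 = 30*4443 + 3605 = 136895, q_7 = 30*281 + 228 = 8658.
  i=8: a_8=1, p_8 = 1*136895 + 4443 = 141338, q_8 = 1*8658 + 281 = 8939.
  i=9: a_9=4, p_9 = 4*141338 + 136895 = 702247, q_9 = 4*8939 + 8658 = 44414.
  i=10: a_10=3, p_10 = 3*702247 + 141338 = 2248079, q_10 = 3*44414 + 8939 = 142181.
  i=11: a_11=3, p_11 = 3*2248079 + 702247 = 7446484, q_11 = 3*142181 + 44414 = 470957.
  i=12: a_12=4, p_12 = 4*7446484 + 2248079 = 32034015, q_12 = 4*470957 + 142181 = 2026009.
  i=13: a_13=1, p_13 = 1*32034015 + 7446484 = 39480499, q_13 = 1*2026009 + 470957 = 2496966.
Indeed p_6^2 - 250*q_6^2 = 19740249 - 19740250 = -1, not +1.
Check: 39480499^2 - 250*2496966^2 = 1558709801289001 - 1558709801289000 = 1, so (x, y) = (39480499, 2496966) solves the equation, and by the theorem it is the least positive solution.

(x, y) = (39480499, 2496966)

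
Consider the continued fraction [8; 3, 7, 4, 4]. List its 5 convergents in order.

8/1, 25/3, 183/22, 757/91, 3211/386

Using the convergent recurrence p_i = a_i*p_{i-1} + p_{i-2}, q_i = a_i*q_{i-1} + q_{i-2} with p_{-2}=0, p_{-1}=1, q_{-2}=1, q_{-1}=0:
  i=0: a_0=8, p_0 = 8*1 + 0 = 8, q_0 = 8*0 + 1 = 1.
  i=1: a_1=3, p_1 = 3*8 + 1 = 25, q_1 = 3*1 + 0 = 3.
  i=2: a_2=7, p_2 = 7*25 + 8 = 183, q_2 = 7*3 + 1 = 22.
  i=3: a_3=4, p_3 = 4*183 + 25 = 757, q_3 = 4*22 + 3 = 91.
  i=4: a_4=4, p_4 = 4*757 + 183 = 3211, q_4 = 4*91 + 22 = 386.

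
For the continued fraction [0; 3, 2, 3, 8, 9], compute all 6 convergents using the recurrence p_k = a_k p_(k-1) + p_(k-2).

Using the convergent recurrence p_i = a_i*p_{i-1} + p_{i-2}, q_i = a_i*q_{i-1} + q_{i-2} with p_{-2}=0, p_{-1}=1, q_{-2}=1, q_{-1}=0:
  i=0: a_0=0, p_0 = 0*1 + 0 = 0, q_0 = 0*0 + 1 = 1.
  i=1: a_1=3, p_1 = 3*0 + 1 = 1, q_1 = 3*1 + 0 = 3.
  i=2: a_2=2, p_2 = 2*1 + 0 = 2, q_2 = 2*3 + 1 = 7.
  i=3: a_3=3, p_3 = 3*2 + 1 = 7, q_3 = 3*7 + 3 = 24.
  i=4: a_4=8, p_4 = 8*7 + 2 = 58, q_4 = 8*24 + 7 = 199.
  i=5: a_5=9, p_5 = 9*58 + 7 = 529, q_5 = 9*199 + 24 = 1815.

0/1, 1/3, 2/7, 7/24, 58/199, 529/1815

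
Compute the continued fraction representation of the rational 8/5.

Run the Euclidean algorithm on 8 and 5; the successive quotients are the partial quotients a_0, a_1, ... (each step inverts the fractional part left over by the previous one):
  8 = 1*5 + 3, so a_0 = 1.
  5 = 1*3 + 2, so a_1 = 1.
  3 = 1*2 + 1, so a_2 = 1.
  2 = 2*1 + 0, so a_3 = 2.
The remainder reaches 0 after 4 divisions, so the expansion has 4 partial quotients, read off in order.

[1; 1, 1, 2]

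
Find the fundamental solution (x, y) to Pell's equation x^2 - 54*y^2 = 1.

First expand sqrt(54) as a continued fraction. With x_i = (sqrt(54) + m_i)/d_i and (m_0, d_0) = (0, 1): a_0 = floor(sqrt(54)) = 7, since 7^2 = 49 <= 54 < 64 = 8^2.
Iterate m_{i+1} = d_i*a_i - m_i, d_{i+1} = (54 - m_{i+1}^2)/d_i, a_{i+1} = floor((a_0 + m_{i+1})/d_{i+1}):
  m_1 = 1*7 - 0 = 7, d_1 = (54 - 7^2)/1 = 5/1 = 5, a_1 = floor((7 + 7)/5) = 2.
  m_2 = 5*2 - 7 = 3, d_2 = (54 - 3^2)/5 = 45/5 = 9, a_2 = floor((7 + 3)/9) = 1.
  m_3 = 9*1 - 3 = 6, d_3 = (54 - 6^2)/9 = 18/9 = 2, a_3 = floor((7 + 6)/2) = 6.
  m_4 = 2*6 - 6 = 6, d_4 = (54 - 6^2)/2 = 18/2 = 9, a_4 = floor((7 + 6)/9) = 1.
  m_5 = 9*1 - 6 = 3, d_5 = (54 - 3^2)/9 = 45/9 = 5, a_5 = floor((7 + 3)/5) = 2.
  m_6 = 5*2 - 3 = 7, d_6 = (54 - 7^2)/5 = 5/5 = 1, a_6 = floor((7 + 7)/1) = 14.
  m_7 = 1*14 - 7 = 7, d_7 = (54 - 7^2)/1 = 5/1 = 5: (m_7, d_7) = (m_1, d_1) = (7, 5), so from here the quotients repeat a_1, ..., a_6; the period length is 6.
So sqrt(54) = [7; (2, 1, 6, 1, 2, 14)] with period length k = 6.
k is even, so the fundamental solution of x^2 - 54y^2 = 1 is (p_{k-1}, q_{k-1}) = (p_5, q_5); compute convergents through index 5.
Convergents (p_i = a_i*p_{i-1} + p_{i-2}, q_i = a_i*q_{i-1} + q_{i-2} with p_{-2}=0, p_{-1}=1, q_{-2}=1, q_{-1}=0):
  i=0: a_0=7, p_0 = 7*1 + 0 = 7, q_0 = 7*0 + 1 = 1.
  i=1: a_1=2, p_1 = 2*7 + 1 = 15, q_1 = 2*1 + 0 = 2.
  i=2: a_2=1, p_2 = 1*15 + 7 = 22, q_2 = 1*2 + 1 = 3.
  i=3: a_3=6, p_3 = 6*22 + 15 = 147, q_3 = 6*3 + 2 = 20.
  i=4: a_4=1, p_4 = 1*147 + 22 = 169, q_4 = 1*20 + 3 = 23.
  i=5: a_5=2, p_5 = 2*169 + 147 = 485, q_5 = 2*23 + 20 = 66.
Check: 485^2 - 54*66^2 = 235225 - 235224 = 1, so (x, y) = (485, 66) solves the equation, and by the theorem it is the least positive solution.

(x, y) = (485, 66)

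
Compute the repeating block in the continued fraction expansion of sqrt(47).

Write x_i = (sqrt(47) + m_i)/d_i with (m_0, d_0) = (0, 1). a_0 = floor(sqrt(47)) = 6, since 6^2 = 36 <= 47 < 49 = 7^2.
Iterate m_{i+1} = d_i*a_i - m_i, d_{i+1} = (47 - m_{i+1}^2)/d_i, a_{i+1} = floor((a_0 + m_{i+1})/d_{i+1}):
  m_1 = 1*6 - 0 = 6, d_1 = (47 - 6^2)/1 = 11/1 = 11, a_1 = floor((6 + 6)/11) = 1.
  m_2 = 11*1 - 6 = 5, d_2 = (47 - 5^2)/11 = 22/11 = 2, a_2 = floor((6 + 5)/2) = 5.
  m_3 = 2*5 - 5 = 5, d_3 = (47 - 5^2)/2 = 22/2 = 11, a_3 = floor((6 + 5)/11) = 1.
  m_4 = 11*1 - 5 = 6, d_4 = (47 - 6^2)/11 = 11/11 = 1, a_4 = floor((6 + 6)/1) = 12.
  m_5 = 1*12 - 6 = 6, d_5 = (47 - 6^2)/1 = 11/1 = 11: (m_5, d_5) = (m_1, d_1) = (6, 11), so from here the quotients repeat a_1, ..., a_4; the period length is 4.
Hence the expansion of sqrt(47) is a_0 = 6 followed by the repeating block 1, 5, 1, 12 (period 4).

[6; (1, 5, 1, 12)]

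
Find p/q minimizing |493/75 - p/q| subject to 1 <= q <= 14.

46/7

Expand x = 493/75 as a continued fraction with the Euclidean algorithm:
  493 = 6*75 + 43, so a_0 = 6.
  75 = 1*43 + 32, so a_1 = 1.
  43 = 1*32 + 11, so a_2 = 1.
  32 = 2*11 + 10, so a_3 = 2.
  11 = 1*10 + 1, so a_4 = 1.
  10 = 10*1 + 0, so a_5 = 10.
so x = [6; 1, 1, 2, 1, 10].
Convergents (p_i = a_i*p_{i-1} + p_{i-2}, q_i = a_i*q_{i-1} + q_{i-2} with p_{-2}=0, p_{-1}=1, q_{-2}=1, q_{-1}=0), until the denominator exceeds 14:
  i=0: a_0=6, p_0 = 6*1 + 0 = 6, q_0 = 6*0 + 1 = 1.
  i=1: a_1=1, p_1 = 1*6 + 1 = 7, q_1 = 1*1 + 0 = 1.
  i=2: a_2=1, p_2 = 1*7 + 6 = 13, q_2 = 1*1 + 1 = 2.
  i=3: a_3=2, p_3 = 2*13 + 7 = 33, q_3 = 2*2 + 1 = 5.
  i=4: a_4=1, p_4 = 1*33 + 13 = 46, q_4 = 1*5 + 2 = 7.
  i=5: a_5=10, p_5 = 10*46 + 33 = 493, q_5 = 10*7 + 5 = 75.
q_5 = 75 > 14, so the last convergent with denominator <= 14 is p_4/q_4 = 46/7.
The closest fraction with denominator <= 14 is either p_4/q_4 or the intermediate fraction (k*p_4 + p_3)/(k*q_4 + q_3) with the largest k >= 1 whose denominator stays <= 14; these approach x as k grows, and every other convergent or intermediate fraction in range is farther away.
Largest k: floor((14 - q_3)/q_4) = floor((14 - 5)/7) = 1.
That gives (1*46 + 33)/(1*7 + 5) = 79/12.
Compare the errors: |x - 46/7| = |493*7 - 46*75|/(75*7) = 1/525, and |x - 79/12| = |493*12 - 79*75|/(75*12) = 9/900.
Cross-multiplying, 1*900 = 900 < 4725 = 9*525, so 1/525 is smaller: the convergent 46/7 is closer to x than 79/12.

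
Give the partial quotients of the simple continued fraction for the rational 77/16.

[4; 1, 4, 3]

Run the Euclidean algorithm on 77 and 16; the successive quotients are the partial quotients a_0, a_1, ... (each step inverts the fractional part left over by the previous one):
  77 = 4*16 + 13, so a_0 = 4.
  16 = 1*13 + 3, so a_1 = 1.
  13 = 4*3 + 1, so a_2 = 4.
  3 = 3*1 + 0, so a_3 = 3.
The remainder reaches 0 after 4 divisions, so the expansion has 4 partial quotients, read off in order.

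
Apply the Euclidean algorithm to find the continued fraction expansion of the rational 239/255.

[0; 1, 14, 1, 15]

Run the Euclidean algorithm on 239 and 255; the successive quotients are the partial quotients a_0, a_1, ... (each step inverts the fractional part left over by the previous one):
  239 = 0*255 + 239, so a_0 = 0.
  255 = 1*239 + 16, so a_1 = 1.
  239 = 14*16 + 15, so a_2 = 14.
  16 = 1*15 + 1, so a_3 = 1.
  15 = 15*1 + 0, so a_4 = 15.
The remainder reaches 0 after 5 divisions, so the expansion has 5 partial quotients, read off in order.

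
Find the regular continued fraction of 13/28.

Run the Euclidean algorithm on 13 and 28; the successive quotients are the partial quotients a_0, a_1, ... (each step inverts the fractional part left over by the previous one):
  13 = 0*28 + 13, so a_0 = 0.
  28 = 2*13 + 2, so a_1 = 2.
  13 = 6*2 + 1, so a_2 = 6.
  2 = 2*1 + 0, so a_3 = 2.
The remainder reaches 0 after 4 divisions, so the expansion has 4 partial quotients, read off in order.

[0; 2, 6, 2]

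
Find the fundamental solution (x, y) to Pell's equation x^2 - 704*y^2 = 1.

First expand sqrt(704) as a continued fraction. With x_i = (sqrt(704) + m_i)/d_i and (m_0, d_0) = (0, 1): a_0 = floor(sqrt(704)) = 26, since 26^2 = 676 <= 704 < 729 = 27^2.
Iterate m_{i+1} = d_i*a_i - m_i, d_{i+1} = (704 - m_{i+1}^2)/d_i, a_{i+1} = floor((a_0 + m_{i+1})/d_{i+1}):
  m_1 = 1*26 - 0 = 26, d_1 = (704 - 26^2)/1 = 28/1 = 28, a_1 = floor((26 + 26)/28) = 1.
  m_2 = 28*1 - 26 = 2, d_2 = (704 - 2^2)/28 = 700/28 = 25, a_2 = floor((26 + 2)/25) = 1.
  m_3 = 25*1 - 2 = 23, d_3 = (704 - 23^2)/25 = 175/25 = 7, a_3 = floor((26 + 23)/7) = 7.
  m_4 = 7*7 - 23 = 26, d_4 = (704 - 26^2)/7 = 28/7 = 4, a_4 = floor((26 + 26)/4) = 13.
  m_5 = 4*13 - 26 = 26, d_5 = (704 - 26^2)/4 = 28/4 = 7, a_5 = floor((26 + 26)/7) = 7.
  m_6 = 7*7 - 26 = 23, d_6 = (704 - 23^2)/7 = 175/7 = 25, a_6 = floor((26 + 23)/25) = 1.
  m_7 = 25*1 - 23 = 2, d_7 = (704 - 2^2)/25 = 700/25 = 28, a_7 = floor((26 + 2)/28) = 1.
  m_8 = 28*1 - 2 = 26, d_8 = (704 - 26^2)/28 = 28/28 = 1, a_8 = floor((26 + 26)/1) = 52.
  m_9 = 1*52 - 26 = 26, d_9 = (704 - 26^2)/1 = 28/1 = 28: (m_9, d_9) = (m_1, d_1) = (26, 28), so from here the quotients repeat a_1, ..., a_8; the period length is 8.
So sqrt(704) = [26; (1, 1, 7, 13, 7, 1, 1, 52)] with period length k = 8.
k is even, so the fundamental solution of x^2 - 704y^2 = 1 is (p_{k-1}, q_{k-1}) = (p_7, q_7); compute convergents through index 7.
Convergents (p_i = a_i*p_{i-1} + p_{i-2}, q_i = a_i*q_{i-1} + q_{i-2} with p_{-2}=0, p_{-1}=1, q_{-2}=1, q_{-1}=0):
  i=0: a_0=26, p_0 = 26*1 + 0 = 26, q_0 = 26*0 + 1 = 1.
  i=1: a_1=1, p_1 = 1*26 + 1 = 27, q_1 = 1*1 + 0 = 1.
  i=2: a_2=1, p_2 = 1*27 + 26 = 53, q_2 = 1*1 + 1 = 2.
  i=3: a_3=7, p_3 = 7*53 + 27 = 398, q_3 = 7*2 + 1 = 15.
  i=4: a_4=13, p_4 = 13*398 + 53 = 5227, q_4 = 13*15 + 2 = 197.
  i=5: a_5=7, p_5 = 7*5227 + 398 = 36987, q_5 = 7*197 + 15 = 1394.
  i=6: a_6=1, p_6 = 1*36987 + 5227 = 42214, q_6 = 1*1394 + 197 = 1591.
  i=7: a_7=1, p_7 = 1*42214 + 36987 = 79201, q_7 = 1*1591 + 1394 = 2985.
Check: 79201^2 - 704*2985^2 = 6272798401 - 6272798400 = 1, so (x, y) = (79201, 2985) solves the equation, and by the theorem it is the least positive solution.

(x, y) = (79201, 2985)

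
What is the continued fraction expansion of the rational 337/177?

[1; 1, 9, 2, 2, 3]

Run the Euclidean algorithm on 337 and 177; the successive quotients are the partial quotients a_0, a_1, ... (each step inverts the fractional part left over by the previous one):
  337 = 1*177 + 160, so a_0 = 1.
  177 = 1*160 + 17, so a_1 = 1.
  160 = 9*17 + 7, so a_2 = 9.
  17 = 2*7 + 3, so a_3 = 2.
  7 = 2*3 + 1, so a_4 = 2.
  3 = 3*1 + 0, so a_5 = 3.
The remainder reaches 0 after 6 divisions, so the expansion has 6 partial quotients, read off in order.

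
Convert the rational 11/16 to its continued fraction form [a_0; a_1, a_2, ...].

[0; 1, 2, 5]

Run the Euclidean algorithm on 11 and 16; the successive quotients are the partial quotients a_0, a_1, ... (each step inverts the fractional part left over by the previous one):
  11 = 0*16 + 11, so a_0 = 0.
  16 = 1*11 + 5, so a_1 = 1.
  11 = 2*5 + 1, so a_2 = 2.
  5 = 5*1 + 0, so a_3 = 5.
The remainder reaches 0 after 4 divisions, so the expansion has 4 partial quotients, read off in order.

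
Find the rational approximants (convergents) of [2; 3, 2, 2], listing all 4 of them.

Using the convergent recurrence p_i = a_i*p_{i-1} + p_{i-2}, q_i = a_i*q_{i-1} + q_{i-2} with p_{-2}=0, p_{-1}=1, q_{-2}=1, q_{-1}=0:
  i=0: a_0=2, p_0 = 2*1 + 0 = 2, q_0 = 2*0 + 1 = 1.
  i=1: a_1=3, p_1 = 3*2 + 1 = 7, q_1 = 3*1 + 0 = 3.
  i=2: a_2=2, p_2 = 2*7 + 2 = 16, q_2 = 2*3 + 1 = 7.
  i=3: a_3=2, p_3 = 2*16 + 7 = 39, q_3 = 2*7 + 3 = 17.

2/1, 7/3, 16/7, 39/17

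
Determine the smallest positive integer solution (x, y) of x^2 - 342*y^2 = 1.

(x, y) = (37, 2)

First expand sqrt(342) as a continued fraction. With x_i = (sqrt(342) + m_i)/d_i and (m_0, d_0) = (0, 1): a_0 = floor(sqrt(342)) = 18, since 18^2 = 324 <= 342 < 361 = 19^2.
Iterate m_{i+1} = d_i*a_i - m_i, d_{i+1} = (342 - m_{i+1}^2)/d_i, a_{i+1} = floor((a_0 + m_{i+1})/d_{i+1}):
  m_1 = 1*18 - 0 = 18, d_1 = (342 - 18^2)/1 = 18/1 = 18, a_1 = floor((18 + 18)/18) = 2.
  m_2 = 18*2 - 18 = 18, d_2 = (342 - 18^2)/18 = 18/18 = 1, a_2 = floor((18 + 18)/1) = 36.
  m_3 = 1*36 - 18 = 18, d_3 = (342 - 18^2)/1 = 18/1 = 18: (m_3, d_3) = (m_1, d_1) = (18, 18), so from here the quotients repeat a_1, a_2; the period length is 2.
So sqrt(342) = [18; (2, 36)] with period length k = 2.
k is even, so the fundamental solution of x^2 - 342y^2 = 1 is (p_{k-1}, q_{k-1}) = (p_1, q_1); compute convergents through index 1.
Convergents (p_i = a_i*p_{i-1} + p_{i-2}, q_i = a_i*q_{i-1} + q_{i-2} with p_{-2}=0, p_{-1}=1, q_{-2}=1, q_{-1}=0):
  i=0: a_0=18, p_0 = 18*1 + 0 = 18, q_0 = 18*0 + 1 = 1.
  i=1: a_1=2, p_1 = 2*18 + 1 = 37, q_1 = 2*1 + 0 = 2.
Check: 37^2 - 342*2^2 = 1369 - 1368 = 1, so (x, y) = (37, 2) solves the equation, and by the theorem it is the least positive solution.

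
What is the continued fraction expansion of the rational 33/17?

[1; 1, 16]

Run the Euclidean algorithm on 33 and 17; the successive quotients are the partial quotients a_0, a_1, ... (each step inverts the fractional part left over by the previous one):
  33 = 1*17 + 16, so a_0 = 1.
  17 = 1*16 + 1, so a_1 = 1.
  16 = 16*1 + 0, so a_2 = 16.
The remainder reaches 0 after 3 divisions, so the expansion has 3 partial quotients, read off in order.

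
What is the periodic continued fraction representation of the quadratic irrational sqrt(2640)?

Write x_i = (sqrt(2640) + m_i)/d_i with (m_0, d_0) = (0, 1). a_0 = floor(sqrt(2640)) = 51, since 51^2 = 2601 <= 2640 < 2704 = 52^2.
Iterate m_{i+1} = d_i*a_i - m_i, d_{i+1} = (2640 - m_{i+1}^2)/d_i, a_{i+1} = floor((a_0 + m_{i+1})/d_{i+1}):
  m_1 = 1*51 - 0 = 51, d_1 = (2640 - 51^2)/1 = 39/1 = 39, a_1 = floor((51 + 51)/39) = 2.
  m_2 = 39*2 - 51 = 27, d_2 = (2640 - 27^2)/39 = 1911/39 = 49, a_2 = floor((51 + 27)/49) = 1.
  m_3 = 49*1 - 27 = 22, d_3 = (2640 - 22^2)/49 = 2156/49 = 44, a_3 = floor((51 + 22)/44) = 1.
  m_4 = 44*1 - 22 = 22, d_4 = (2640 - 22^2)/44 = 2156/44 = 49, a_4 = floor((51 + 22)/49) = 1.
  m_5 = 49*1 - 22 = 27, d_5 = (2640 - 27^2)/49 = 1911/49 = 39, a_5 = floor((51 + 27)/39) = 2.
  m_6 = 39*2 - 27 = 51, d_6 = (2640 - 51^2)/39 = 39/39 = 1, a_6 = floor((51 + 51)/1) = 102.
  m_7 = 1*102 - 51 = 51, d_7 = (2640 - 51^2)/1 = 39/1 = 39: (m_7, d_7) = (m_1, d_1) = (51, 39), so from here the quotients repeat a_1, ..., a_6; the period length is 6.
Hence the expansion of sqrt(2640) is a_0 = 51 followed by the repeating block 2, 1, 1, 1, 2, 102 (period 6).

[51; (2, 1, 1, 1, 2, 102)]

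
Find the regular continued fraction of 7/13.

[0; 1, 1, 6]

Run the Euclidean algorithm on 7 and 13; the successive quotients are the partial quotients a_0, a_1, ... (each step inverts the fractional part left over by the previous one):
  7 = 0*13 + 7, so a_0 = 0.
  13 = 1*7 + 6, so a_1 = 1.
  7 = 1*6 + 1, so a_2 = 1.
  6 = 6*1 + 0, so a_3 = 6.
The remainder reaches 0 after 4 divisions, so the expansion has 4 partial quotients, read off in order.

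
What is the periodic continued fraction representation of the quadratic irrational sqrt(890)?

[29; (1, 4, 1, 58)]

Write x_i = (sqrt(890) + m_i)/d_i with (m_0, d_0) = (0, 1). a_0 = floor(sqrt(890)) = 29, since 29^2 = 841 <= 890 < 900 = 30^2.
Iterate m_{i+1} = d_i*a_i - m_i, d_{i+1} = (890 - m_{i+1}^2)/d_i, a_{i+1} = floor((a_0 + m_{i+1})/d_{i+1}):
  m_1 = 1*29 - 0 = 29, d_1 = (890 - 29^2)/1 = 49/1 = 49, a_1 = floor((29 + 29)/49) = 1.
  m_2 = 49*1 - 29 = 20, d_2 = (890 - 20^2)/49 = 490/49 = 10, a_2 = floor((29 + 20)/10) = 4.
  m_3 = 10*4 - 20 = 20, d_3 = (890 - 20^2)/10 = 490/10 = 49, a_3 = floor((29 + 20)/49) = 1.
  m_4 = 49*1 - 20 = 29, d_4 = (890 - 29^2)/49 = 49/49 = 1, a_4 = floor((29 + 29)/1) = 58.
  m_5 = 1*58 - 29 = 29, d_5 = (890 - 29^2)/1 = 49/1 = 49: (m_5, d_5) = (m_1, d_1) = (29, 49), so from here the quotients repeat a_1, ..., a_4; the period length is 4.
Hence the expansion of sqrt(890) is a_0 = 29 followed by the repeating block 1, 4, 1, 58 (period 4).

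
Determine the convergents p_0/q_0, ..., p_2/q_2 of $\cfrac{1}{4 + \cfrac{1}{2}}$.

0/1, 1/4, 2/9

Using the convergent recurrence p_i = a_i*p_{i-1} + p_{i-2}, q_i = a_i*q_{i-1} + q_{i-2} with p_{-2}=0, p_{-1}=1, q_{-2}=1, q_{-1}=0:
  i=0: a_0=0, p_0 = 0*1 + 0 = 0, q_0 = 0*0 + 1 = 1.
  i=1: a_1=4, p_1 = 4*0 + 1 = 1, q_1 = 4*1 + 0 = 4.
  i=2: a_2=2, p_2 = 2*1 + 0 = 2, q_2 = 2*4 + 1 = 9.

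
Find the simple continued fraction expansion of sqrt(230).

Write x_i = (sqrt(230) + m_i)/d_i with (m_0, d_0) = (0, 1). a_0 = floor(sqrt(230)) = 15, since 15^2 = 225 <= 230 < 256 = 16^2.
Iterate m_{i+1} = d_i*a_i - m_i, d_{i+1} = (230 - m_{i+1}^2)/d_i, a_{i+1} = floor((a_0 + m_{i+1})/d_{i+1}):
  m_1 = 1*15 - 0 = 15, d_1 = (230 - 15^2)/1 = 5/1 = 5, a_1 = floor((15 + 15)/5) = 6.
  m_2 = 5*6 - 15 = 15, d_2 = (230 - 15^2)/5 = 5/5 = 1, a_2 = floor((15 + 15)/1) = 30.
  m_3 = 1*30 - 15 = 15, d_3 = (230 - 15^2)/1 = 5/1 = 5: (m_3, d_3) = (m_1, d_1) = (15, 5), so from here the quotients repeat a_1, a_2; the period length is 2.
Hence the expansion of sqrt(230) is a_0 = 15 followed by the repeating block 6, 30 (period 2).

[15; (6, 30)]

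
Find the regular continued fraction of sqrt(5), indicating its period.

Write x_i = (sqrt(5) + m_i)/d_i with (m_0, d_0) = (0, 1). a_0 = floor(sqrt(5)) = 2, since 2^2 = 4 <= 5 < 9 = 3^2.
Iterate m_{i+1} = d_i*a_i - m_i, d_{i+1} = (5 - m_{i+1}^2)/d_i, a_{i+1} = floor((a_0 + m_{i+1})/d_{i+1}):
  m_1 = 1*2 - 0 = 2, d_1 = (5 - 2^2)/1 = 1/1 = 1, a_1 = floor((2 + 2)/1) = 4.
  m_2 = 1*4 - 2 = 2, d_2 = (5 - 2^2)/1 = 1/1 = 1: (m_2, d_2) = (m_1, d_1) = (2, 1), so from here the quotient a_1 repeats; the period length is 1.
Hence the expansion of sqrt(5) is a_0 = 2 followed by the repeating block 4 (period 1).

[2; (4)]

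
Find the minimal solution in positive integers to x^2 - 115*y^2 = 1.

(x, y) = (1126, 105)

First expand sqrt(115) as a continued fraction. With x_i = (sqrt(115) + m_i)/d_i and (m_0, d_0) = (0, 1): a_0 = floor(sqrt(115)) = 10, since 10^2 = 100 <= 115 < 121 = 11^2.
Iterate m_{i+1} = d_i*a_i - m_i, d_{i+1} = (115 - m_{i+1}^2)/d_i, a_{i+1} = floor((a_0 + m_{i+1})/d_{i+1}):
  m_1 = 1*10 - 0 = 10, d_1 = (115 - 10^2)/1 = 15/1 = 15, a_1 = floor((10 + 10)/15) = 1.
  m_2 = 15*1 - 10 = 5, d_2 = (115 - 5^2)/15 = 90/15 = 6, a_2 = floor((10 + 5)/6) = 2.
  m_3 = 6*2 - 5 = 7, d_3 = (115 - 7^2)/6 = 66/6 = 11, a_3 = floor((10 + 7)/11) = 1.
  m_4 = 11*1 - 7 = 4, d_4 = (115 - 4^2)/11 = 99/11 = 9, a_4 = floor((10 + 4)/9) = 1.
  m_5 = 9*1 - 4 = 5, d_5 = (115 - 5^2)/9 = 90/9 = 10, a_5 = floor((10 + 5)/10) = 1.
  m_6 = 10*1 - 5 = 5, d_6 = (115 - 5^2)/10 = 90/10 = 9, a_6 = floor((10 + 5)/9) = 1.
  m_7 = 9*1 - 5 = 4, d_7 = (115 - 4^2)/9 = 99/9 = 11, a_7 = floor((10 + 4)/11) = 1.
  m_8 = 11*1 - 4 = 7, d_8 = (115 - 7^2)/11 = 66/11 = 6, a_8 = floor((10 + 7)/6) = 2.
  m_9 = 6*2 - 7 = 5, d_9 = (115 - 5^2)/6 = 90/6 = 15, a_9 = floor((10 + 5)/15) = 1.
  m_10 = 15*1 - 5 = 10, d_10 = (115 - 10^2)/15 = 15/15 = 1, a_10 = floor((10 + 10)/1) = 20.
  m_11 = 1*20 - 10 = 10, d_11 = (115 - 10^2)/1 = 15/1 = 15: (m_11, d_11) = (m_1, d_1) = (10, 15), so from here the quotients repeat a_1, ..., a_10; the period length is 10.
So sqrt(115) = [10; (1, 2, 1, 1, 1, 1, 1, 2, 1, 20)] with period length k = 10.
k is even, so the fundamental solution of x^2 - 115y^2 = 1 is (p_{k-1}, q_{k-1}) = (p_9, q_9); compute convergents through index 9.
Convergents (p_i = a_i*p_{i-1} + p_{i-2}, q_i = a_i*q_{i-1} + q_{i-2} with p_{-2}=0, p_{-1}=1, q_{-2}=1, q_{-1}=0):
  i=0: a_0=10, p_0 = 10*1 + 0 = 10, q_0 = 10*0 + 1 = 1.
  i=1: a_1=1, p_1 = 1*10 + 1 = 11, q_1 = 1*1 + 0 = 1.
  i=2: a_2=2, p_2 = 2*11 + 10 = 32, q_2 = 2*1 + 1 = 3.
  i=3: a_3=1, p_3 = 1*32 + 11 = 43, q_3 = 1*3 + 1 = 4.
  i=4: a_4=1, p_4 = 1*43 + 32 = 75, q_4 = 1*4 + 3 = 7.
  i=5: a_5=1, p_5 = 1*75 + 43 = 118, q_5 = 1*7 + 4 = 11.
  i=6: a_6=1, p_6 = 1*118 + 75 = 193, q_6 = 1*11 + 7 = 18.
  i=7: a_7=1, p_7 = 1*193 + 118 = 311, q_7 = 1*18 + 11 = 29.
  i=8: a_8=2, p_8 = 2*311 + 193 = 815, q_8 = 2*29 + 18 = 76.
  i=9: a_9=1, p_9 = 1*815 + 311 = 1126, q_9 = 1*76 + 29 = 105.
Check: 1126^2 - 115*105^2 = 1267876 - 1267875 = 1, so (x, y) = (1126, 105) solves the equation, and by the theorem it is the least positive solution.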